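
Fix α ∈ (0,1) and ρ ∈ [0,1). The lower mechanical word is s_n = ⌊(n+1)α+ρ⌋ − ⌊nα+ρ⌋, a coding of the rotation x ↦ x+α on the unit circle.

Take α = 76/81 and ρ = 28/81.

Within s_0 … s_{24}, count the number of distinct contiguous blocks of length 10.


t_n = ⌊(n·76+28)/81⌋ for n = 0 … 25:
  n=0…9: ⌊28/81⌋=0 ⌊104/81⌋=1 ⌊180/81⌋=2 ⌊256/81⌋=3 ⌊332/81⌋=4 ⌊408/81⌋=5 ⌊484/81⌋=5 ⌊560/81⌋=6 ⌊636/81⌋=7 ⌊712/81⌋=8
  n=10…19: ⌊788/81⌋=9 ⌊864/81⌋=10 ⌊940/81⌋=11 ⌊1016/81⌋=12 ⌊1092/81⌋=13 ⌊1168/81⌋=14 ⌊1244/81⌋=15 ⌊1320/81⌋=16 ⌊1396/81⌋=17 ⌊1472/81⌋=18
  n=20…25: ⌊1548/81⌋=19 ⌊1624/81⌋=20 ⌊1700/81⌋=20 ⌊1776/81⌋=21 ⌊1852/81⌋=22 ⌊1928/81⌋=23
s_n = t_(n+1) − t_n for n = 0 … 24 gives
prefix = 1111101111111111111110111
slide a length-10 window over [0..9] … [15..24] (16 windows); first occurrence of each distinct factor:
  [  0..  9] 1111101111
  [  1.. 10] 1111011111
  [  2.. 11] 1110111111
  [  3.. 12] 1101111111
  [  4.. 13] 1011111111
  [  5.. 14] 0111111111
  [  6.. 15] 1111111111
  [ 12.. 21] 1111111110
  [ 13.. 22] 1111111101
  [ 14.. 23] 1111111011
  [ 15.. 24] 1111110111
  (the other 5 windows repeat one of these)
distinct factors: {0111111111, 1011111111, 1101111111, 1110111111, 1111011111, 1111101111, 1111110111, 1111111011, 1111111101, 1111111110, 1111111111}
count = 11  (Sturmian bound for length 10 is 11)

11


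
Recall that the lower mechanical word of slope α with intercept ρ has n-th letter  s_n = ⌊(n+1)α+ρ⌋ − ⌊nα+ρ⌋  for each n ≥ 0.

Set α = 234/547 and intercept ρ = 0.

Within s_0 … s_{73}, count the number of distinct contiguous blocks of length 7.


8

t_n = ⌊(n·234)/547⌋ for n = 0 … 74:
  n=0…9: ⌊0/547⌋=0 ⌊234/547⌋=0 ⌊468/547⌋=0 ⌊702/547⌋=1 ⌊936/547⌋=1 ⌊1170/547⌋=2 ⌊1404/547⌋=2 ⌊1638/547⌋=2 ⌊1872/547⌋=3 ⌊2106/547⌋=3
  n=10…19: ⌊2340/547⌋=4 ⌊2574/547⌋=4 ⌊2808/547⌋=5 ⌊3042/547⌋=5 ⌊3276/547⌋=5 ⌊3510/547⌋=6 ⌊3744/547⌋=6 ⌊3978/547⌋=7 ⌊4212/547⌋=7 ⌊4446/547⌋=8
  n=20…29: ⌊4680/547⌋=8 ⌊4914/547⌋=8 ⌊5148/547⌋=9 ⌊5382/547⌋=9 ⌊5616/547⌋=10 ⌊5850/547⌋=10 ⌊6084/547⌋=11 ⌊6318/547⌋=11 ⌊6552/547⌋=11 ⌊6786/547⌋=12
  n=30…39: ⌊7020/547⌋=12 ⌊7254/547⌋=13 ⌊7488/547⌋=13 ⌊7722/547⌋=14 ⌊7956/547⌋=14 ⌊8190/547⌋=14 ⌊8424/547⌋=15 ⌊8658/547⌋=15 ⌊8892/547⌋=16 ⌊9126/547⌋=16
  n=40…49: ⌊9360/547⌋=17 ⌊9594/547⌋=17 ⌊9828/547⌋=17 ⌊10062/547⌋=18 ⌊10296/547⌋=18 ⌊10530/547⌋=19 ⌊10764/547⌋=19 ⌊10998/547⌋=20 ⌊11232/547⌋=20 ⌊11466/547⌋=20
  n=50…59: ⌊11700/547⌋=21 ⌊11934/547⌋=21 ⌊12168/547⌋=22 ⌊12402/547⌋=22 ⌊12636/547⌋=23 ⌊12870/547⌋=23 ⌊13104/547⌋=23 ⌊13338/547⌋=24 ⌊13572/547⌋=24 ⌊13806/547⌋=25
  n=60…69: ⌊14040/547⌋=25 ⌊14274/547⌋=26 ⌊14508/547⌋=26 ⌊14742/547⌋=26 ⌊14976/547⌋=27 ⌊15210/547⌋=27 ⌊15444/547⌋=28 ⌊15678/547⌋=28 ⌊15912/547⌋=29 ⌊16146/547⌋=29
  n=70…74: ⌊16380/547⌋=29 ⌊16614/547⌋=30 ⌊16848/547⌋=30 ⌊17082/547⌋=31 ⌊17316/547⌋=31
s_n = t_(n+1) − t_n for n = 0 … 73 gives
prefix = 00101001010100101010010101001010100101010010101001010100101010010101001010
slide a length-7 window over [0..6] … [67..73] (68 windows); first occurrence of each distinct factor:
  [  0..  6] 0010100
  [  1..  7] 0101001
  [  2..  8] 1010010
  [  3..  9] 0100101
  [  4.. 10] 1001010
  [  5.. 11] 0010101
  [  6.. 12] 0101010
  [  7.. 13] 1010100
  (the other 60 windows repeat one of these)
distinct factors: {0010100, 0010101, 0100101, 0101001, 0101010, 1001010, 1010010, 1010100}
count = 8  (Sturmian bound for length 7 is 8)


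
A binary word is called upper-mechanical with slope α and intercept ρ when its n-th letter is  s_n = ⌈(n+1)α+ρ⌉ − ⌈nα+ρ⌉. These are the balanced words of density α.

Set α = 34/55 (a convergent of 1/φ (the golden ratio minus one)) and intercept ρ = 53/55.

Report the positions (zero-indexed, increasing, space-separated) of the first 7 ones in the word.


n=0: ⌈87/55⌉−⌈53/55⌉ = 2−1 = 1  ← one
n=1: ⌈121/55⌉−⌈87/55⌉ = 3−2 = 1  ← one
n=2: ⌈155/55⌉−⌈121/55⌉ = 3−3 = 0
n=3: ⌈189/55⌉−⌈155/55⌉ = 4−3 = 1  ← one
n=4: ⌈223/55⌉−⌈189/55⌉ = 5−4 = 1  ← one
n=5: ⌈257/55⌉−⌈223/55⌉ = 5−5 = 0
n=6: ⌈291/55⌉−⌈257/55⌉ = 6−5 = 1  ← one
n=7: ⌈325/55⌉−⌈291/55⌉ = 6−6 = 0
n=8: ⌈359/55⌉−⌈325/55⌉ = 7−6 = 1  ← one
n=9: ⌈393/55⌉−⌈359/55⌉ = 8−7 = 1  ← one
positions of the first 7 ones: 0 1 3 4 6 8 9

0 1 3 4 6 8 9


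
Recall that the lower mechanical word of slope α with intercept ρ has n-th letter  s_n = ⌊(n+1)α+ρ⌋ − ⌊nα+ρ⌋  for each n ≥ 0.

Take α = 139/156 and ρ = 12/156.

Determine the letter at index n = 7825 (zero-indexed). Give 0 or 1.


1

(n+1)α + ρ = (7826·139 + 12) / 156 = 1087826/156
nα + ρ     = (7825·139 + 12) / 156 = 1087687/156
⌊1087826/156⌋ = 6973,  ⌊1087687/156⌋ = 6972
s_{7825} = 6973 − 6972 = 1


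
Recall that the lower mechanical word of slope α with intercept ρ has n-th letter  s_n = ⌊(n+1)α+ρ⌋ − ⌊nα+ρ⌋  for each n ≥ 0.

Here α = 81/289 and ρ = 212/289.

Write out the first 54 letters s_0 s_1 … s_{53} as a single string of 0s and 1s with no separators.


100010001001000100100010010001000100100010010001001000

n=0: ⌊(1·81+212)/289⌋ − ⌊(0·81+212)/289⌋ = ⌊293/289⌋ − ⌊212/289⌋ = 1 − 0 = 1
n=1: ⌊(2·81+212)/289⌋ − ⌊(1·81+212)/289⌋ = ⌊374/289⌋ − ⌊293/289⌋ = 1 − 1 = 0
n=2: ⌊(3·81+212)/289⌋ − ⌊(2·81+212)/289⌋ = ⌊455/289⌋ − ⌊374/289⌋ = 1 − 1 = 0
n=3: ⌊(4·81+212)/289⌋ − ⌊(3·81+212)/289⌋ = ⌊536/289⌋ − ⌊455/289⌋ = 1 − 1 = 0
n=4: ⌊(5·81+212)/289⌋ − ⌊(4·81+212)/289⌋ = ⌊617/289⌋ − ⌊536/289⌋ = 2 − 1 = 1
n=5: ⌊(6·81+212)/289⌋ − ⌊(5·81+212)/289⌋ = ⌊698/289⌋ − ⌊617/289⌋ = 2 − 2 = 0
n=6: ⌊(7·81+212)/289⌋ − ⌊(6·81+212)/289⌋ = ⌊779/289⌋ − ⌊698/289⌋ = 2 − 2 = 0
n=7: ⌊(8·81+212)/289⌋ − ⌊(7·81+212)/289⌋ = ⌊860/289⌋ − ⌊779/289⌋ = 2 − 2 = 0
n=8: ⌊(9·81+212)/289⌋ − ⌊(8·81+212)/289⌋ = ⌊941/289⌋ − ⌊860/289⌋ = 3 − 2 = 1
n=9: ⌊(10·81+212)/289⌋ − ⌊(9·81+212)/289⌋ = ⌊1022/289⌋ − ⌊941/289⌋ = 3 − 3 = 0
n=10: ⌊(11·81+212)/289⌋ − ⌊(10·81+212)/289⌋ = ⌊1103/289⌋ − ⌊1022/289⌋ = 3 − 3 = 0
n=11: ⌊(12·81+212)/289⌋ − ⌊(11·81+212)/289⌋ = ⌊1184/289⌋ − ⌊1103/289⌋ = 4 − 3 = 1
n=12: ⌊(13·81+212)/289⌋ − ⌊(12·81+212)/289⌋ = ⌊1265/289⌋ − ⌊1184/289⌋ = 4 − 4 = 0
n=13: ⌊(14·81+212)/289⌋ − ⌊(13·81+212)/289⌋ = ⌊1346/289⌋ − ⌊1265/289⌋ = 4 − 4 = 0
n=14: ⌊(15·81+212)/289⌋ − ⌊(14·81+212)/289⌋ = ⌊1427/289⌋ − ⌊1346/289⌋ = 4 − 4 = 0
n=15: ⌊(16·81+212)/289⌋ − ⌊(15·81+212)/289⌋ = ⌊1508/289⌋ − ⌊1427/289⌋ = 5 − 4 = 1
n=16: ⌊(17·81+212)/289⌋ − ⌊(16·81+212)/289⌋ = ⌊1589/289⌋ − ⌊1508/289⌋ = 5 − 5 = 0
n=17: ⌊(18·81+212)/289⌋ − ⌊(17·81+212)/289⌋ = ⌊1670/289⌋ − ⌊1589/289⌋ = 5 − 5 = 0
n=18: ⌊(19·81+212)/289⌋ − ⌊(18·81+212)/289⌋ = ⌊1751/289⌋ − ⌊1670/289⌋ = 6 − 5 = 1
n=19: ⌊(20·81+212)/289⌋ − ⌊(19·81+212)/289⌋ = ⌊1832/289⌋ − ⌊1751/289⌋ = 6 − 6 = 0
n=20: ⌊(21·81+212)/289⌋ − ⌊(20·81+212)/289⌋ = ⌊1913/289⌋ − ⌊1832/289⌋ = 6 − 6 = 0
n=21: ⌊(22·81+212)/289⌋ − ⌊(21·81+212)/289⌋ = ⌊1994/289⌋ − ⌊1913/289⌋ = 6 − 6 = 0
n=22: ⌊(23·81+212)/289⌋ − ⌊(22·81+212)/289⌋ = ⌊2075/289⌋ − ⌊1994/289⌋ = 7 − 6 = 1
n=23: ⌊(24·81+212)/289⌋ − ⌊(23·81+212)/289⌋ = ⌊2156/289⌋ − ⌊2075/289⌋ = 7 − 7 = 0
n=24: ⌊(25·81+212)/289⌋ − ⌊(24·81+212)/289⌋ = ⌊2237/289⌋ − ⌊2156/289⌋ = 7 − 7 = 0
n=25: ⌊(26·81+212)/289⌋ − ⌊(25·81+212)/289⌋ = ⌊2318/289⌋ − ⌊2237/289⌋ = 8 − 7 = 1
n=26: ⌊(27·81+212)/289⌋ − ⌊(26·81+212)/289⌋ = ⌊2399/289⌋ − ⌊2318/289⌋ = 8 − 8 = 0
n=27: ⌊(28·81+212)/289⌋ − ⌊(27·81+212)/289⌋ = ⌊2480/289⌋ − ⌊2399/289⌋ = 8 − 8 = 0
n=28: ⌊(29·81+212)/289⌋ − ⌊(28·81+212)/289⌋ = ⌊2561/289⌋ − ⌊2480/289⌋ = 8 − 8 = 0
n=29: ⌊(30·81+212)/289⌋ − ⌊(29·81+212)/289⌋ = ⌊2642/289⌋ − ⌊2561/289⌋ = 9 − 8 = 1
n=30: ⌊(31·81+212)/289⌋ − ⌊(30·81+212)/289⌋ = ⌊2723/289⌋ − ⌊2642/289⌋ = 9 − 9 = 0
n=31: ⌊(32·81+212)/289⌋ − ⌊(31·81+212)/289⌋ = ⌊2804/289⌋ − ⌊2723/289⌋ = 9 − 9 = 0
n=32: ⌊(33·81+212)/289⌋ − ⌊(32·81+212)/289⌋ = ⌊2885/289⌋ − ⌊2804/289⌋ = 9 − 9 = 0
n=33: ⌊(34·81+212)/289⌋ − ⌊(33·81+212)/289⌋ = ⌊2966/289⌋ − ⌊2885/289⌋ = 10 − 9 = 1
n=34: ⌊(35·81+212)/289⌋ − ⌊(34·81+212)/289⌋ = ⌊3047/289⌋ − ⌊2966/289⌋ = 10 − 10 = 0
n=35: ⌊(36·81+212)/289⌋ − ⌊(35·81+212)/289⌋ = ⌊3128/289⌋ − ⌊3047/289⌋ = 10 − 10 = 0
n=36: ⌊(37·81+212)/289⌋ − ⌊(36·81+212)/289⌋ = ⌊3209/289⌋ − ⌊3128/289⌋ = 11 − 10 = 1
n=37: ⌊(38·81+212)/289⌋ − ⌊(37·81+212)/289⌋ = ⌊3290/289⌋ − ⌊3209/289⌋ = 11 − 11 = 0
n=38: ⌊(39·81+212)/289⌋ − ⌊(38·81+212)/289⌋ = ⌊3371/289⌋ − ⌊3290/289⌋ = 11 − 11 = 0
n=39: ⌊(40·81+212)/289⌋ − ⌊(39·81+212)/289⌋ = ⌊3452/289⌋ − ⌊3371/289⌋ = 11 − 11 = 0
n=40: ⌊(41·81+212)/289⌋ − ⌊(40·81+212)/289⌋ = ⌊3533/289⌋ − ⌊3452/289⌋ = 12 − 11 = 1
n=41: ⌊(42·81+212)/289⌋ − ⌊(41·81+212)/289⌋ = ⌊3614/289⌋ − ⌊3533/289⌋ = 12 − 12 = 0
n=42: ⌊(43·81+212)/289⌋ − ⌊(42·81+212)/289⌋ = ⌊3695/289⌋ − ⌊3614/289⌋ = 12 − 12 = 0
n=43: ⌊(44·81+212)/289⌋ − ⌊(43·81+212)/289⌋ = ⌊3776/289⌋ − ⌊3695/289⌋ = 13 − 12 = 1
n=44: ⌊(45·81+212)/289⌋ − ⌊(44·81+212)/289⌋ = ⌊3857/289⌋ − ⌊3776/289⌋ = 13 − 13 = 0
n=45: ⌊(46·81+212)/289⌋ − ⌊(45·81+212)/289⌋ = ⌊3938/289⌋ − ⌊3857/289⌋ = 13 − 13 = 0
n=46: ⌊(47·81+212)/289⌋ − ⌊(46·81+212)/289⌋ = ⌊4019/289⌋ − ⌊3938/289⌋ = 13 − 13 = 0
n=47: ⌊(48·81+212)/289⌋ − ⌊(47·81+212)/289⌋ = ⌊4100/289⌋ − ⌊4019/289⌋ = 14 − 13 = 1
n=48: ⌊(49·81+212)/289⌋ − ⌊(48·81+212)/289⌋ = ⌊4181/289⌋ − ⌊4100/289⌋ = 14 − 14 = 0
n=49: ⌊(50·81+212)/289⌋ − ⌊(49·81+212)/289⌋ = ⌊4262/289⌋ − ⌊4181/289⌋ = 14 − 14 = 0
n=50: ⌊(51·81+212)/289⌋ − ⌊(50·81+212)/289⌋ = ⌊4343/289⌋ − ⌊4262/289⌋ = 15 − 14 = 1
n=51: ⌊(52·81+212)/289⌋ − ⌊(51·81+212)/289⌋ = ⌊4424/289⌋ − ⌊4343/289⌋ = 15 − 15 = 0
n=52: ⌊(53·81+212)/289⌋ − ⌊(52·81+212)/289⌋ = ⌊4505/289⌋ − ⌊4424/289⌋ = 15 − 15 = 0
n=53: ⌊(54·81+212)/289⌋ − ⌊(53·81+212)/289⌋ = ⌊4586/289⌋ − ⌊4505/289⌋ = 15 − 15 = 0


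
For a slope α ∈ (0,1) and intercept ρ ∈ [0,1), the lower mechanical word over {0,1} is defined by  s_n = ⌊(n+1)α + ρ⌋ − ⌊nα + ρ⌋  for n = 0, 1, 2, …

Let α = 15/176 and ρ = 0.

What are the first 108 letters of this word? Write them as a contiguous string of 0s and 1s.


000000000001000000000001000000000001000000000010000000000010000000000010000000000010000000000100000000000100

n=0: ⌊(1·15)/176⌋ − ⌊(0·15)/176⌋ = ⌊15/176⌋ − ⌊0/176⌋ = 0 − 0 = 0
n=1: ⌊(2·15)/176⌋ − ⌊(1·15)/176⌋ = ⌊30/176⌋ − ⌊15/176⌋ = 0 − 0 = 0
n=2: ⌊(3·15)/176⌋ − ⌊(2·15)/176⌋ = ⌊45/176⌋ − ⌊30/176⌋ = 0 − 0 = 0
n=3: ⌊(4·15)/176⌋ − ⌊(3·15)/176⌋ = ⌊60/176⌋ − ⌊45/176⌋ = 0 − 0 = 0
n=4: ⌊(5·15)/176⌋ − ⌊(4·15)/176⌋ = ⌊75/176⌋ − ⌊60/176⌋ = 0 − 0 = 0
n=5: ⌊(6·15)/176⌋ − ⌊(5·15)/176⌋ = ⌊90/176⌋ − ⌊75/176⌋ = 0 − 0 = 0
n=6: ⌊(7·15)/176⌋ − ⌊(6·15)/176⌋ = ⌊105/176⌋ − ⌊90/176⌋ = 0 − 0 = 0
n=7: ⌊(8·15)/176⌋ − ⌊(7·15)/176⌋ = ⌊120/176⌋ − ⌊105/176⌋ = 0 − 0 = 0
n=8: ⌊(9·15)/176⌋ − ⌊(8·15)/176⌋ = ⌊135/176⌋ − ⌊120/176⌋ = 0 − 0 = 0
n=9: ⌊(10·15)/176⌋ − ⌊(9·15)/176⌋ = ⌊150/176⌋ − ⌊135/176⌋ = 0 − 0 = 0
n=10: ⌊(11·15)/176⌋ − ⌊(10·15)/176⌋ = ⌊165/176⌋ − ⌊150/176⌋ = 0 − 0 = 0
n=11: ⌊(12·15)/176⌋ − ⌊(11·15)/176⌋ = ⌊180/176⌋ − ⌊165/176⌋ = 1 − 0 = 1
n=12: ⌊(13·15)/176⌋ − ⌊(12·15)/176⌋ = ⌊195/176⌋ − ⌊180/176⌋ = 1 − 1 = 0
n=13: ⌊(14·15)/176⌋ − ⌊(13·15)/176⌋ = ⌊210/176⌋ − ⌊195/176⌋ = 1 − 1 = 0
n=14: ⌊(15·15)/176⌋ − ⌊(14·15)/176⌋ = ⌊225/176⌋ − ⌊210/176⌋ = 1 − 1 = 0
n=15: ⌊(16·15)/176⌋ − ⌊(15·15)/176⌋ = ⌊240/176⌋ − ⌊225/176⌋ = 1 − 1 = 0
n=16: ⌊(17·15)/176⌋ − ⌊(16·15)/176⌋ = ⌊255/176⌋ − ⌊240/176⌋ = 1 − 1 = 0
n=17: ⌊(18·15)/176⌋ − ⌊(17·15)/176⌋ = ⌊270/176⌋ − ⌊255/176⌋ = 1 − 1 = 0
n=18: ⌊(19·15)/176⌋ − ⌊(18·15)/176⌋ = ⌊285/176⌋ − ⌊270/176⌋ = 1 − 1 = 0
n=19: ⌊(20·15)/176⌋ − ⌊(19·15)/176⌋ = ⌊300/176⌋ − ⌊285/176⌋ = 1 − 1 = 0
n=20: ⌊(21·15)/176⌋ − ⌊(20·15)/176⌋ = ⌊315/176⌋ − ⌊300/176⌋ = 1 − 1 = 0
n=21: ⌊(22·15)/176⌋ − ⌊(21·15)/176⌋ = ⌊330/176⌋ − ⌊315/176⌋ = 1 − 1 = 0
n=22: ⌊(23·15)/176⌋ − ⌊(22·15)/176⌋ = ⌊345/176⌋ − ⌊330/176⌋ = 1 − 1 = 0
n=23: ⌊(24·15)/176⌋ − ⌊(23·15)/176⌋ = ⌊360/176⌋ − ⌊345/176⌋ = 2 − 1 = 1
n=24: ⌊(25·15)/176⌋ − ⌊(24·15)/176⌋ = ⌊375/176⌋ − ⌊360/176⌋ = 2 − 2 = 0
n=25: ⌊(26·15)/176⌋ − ⌊(25·15)/176⌋ = ⌊390/176⌋ − ⌊375/176⌋ = 2 − 2 = 0
n=26: ⌊(27·15)/176⌋ − ⌊(26·15)/176⌋ = ⌊405/176⌋ − ⌊390/176⌋ = 2 − 2 = 0
n=27: ⌊(28·15)/176⌋ − ⌊(27·15)/176⌋ = ⌊420/176⌋ − ⌊405/176⌋ = 2 − 2 = 0
n=28: ⌊(29·15)/176⌋ − ⌊(28·15)/176⌋ = ⌊435/176⌋ − ⌊420/176⌋ = 2 − 2 = 0
n=29: ⌊(30·15)/176⌋ − ⌊(29·15)/176⌋ = ⌊450/176⌋ − ⌊435/176⌋ = 2 − 2 = 0
n=30: ⌊(31·15)/176⌋ − ⌊(30·15)/176⌋ = ⌊465/176⌋ − ⌊450/176⌋ = 2 − 2 = 0
n=31: ⌊(32·15)/176⌋ − ⌊(31·15)/176⌋ = ⌊480/176⌋ − ⌊465/176⌋ = 2 − 2 = 0
n=32: ⌊(33·15)/176⌋ − ⌊(32·15)/176⌋ = ⌊495/176⌋ − ⌊480/176⌋ = 2 − 2 = 0
n=33: ⌊(34·15)/176⌋ − ⌊(33·15)/176⌋ = ⌊510/176⌋ − ⌊495/176⌋ = 2 − 2 = 0
n=34: ⌊(35·15)/176⌋ − ⌊(34·15)/176⌋ = ⌊525/176⌋ − ⌊510/176⌋ = 2 − 2 = 0
n=35: ⌊(36·15)/176⌋ − ⌊(35·15)/176⌋ = ⌊540/176⌋ − ⌊525/176⌋ = 3 − 2 = 1
n=36: ⌊(37·15)/176⌋ − ⌊(36·15)/176⌋ = ⌊555/176⌋ − ⌊540/176⌋ = 3 − 3 = 0
n=37: ⌊(38·15)/176⌋ − ⌊(37·15)/176⌋ = ⌊570/176⌋ − ⌊555/176⌋ = 3 − 3 = 0
n=38: ⌊(39·15)/176⌋ − ⌊(38·15)/176⌋ = ⌊585/176⌋ − ⌊570/176⌋ = 3 − 3 = 0
n=39: ⌊(40·15)/176⌋ − ⌊(39·15)/176⌋ = ⌊600/176⌋ − ⌊585/176⌋ = 3 − 3 = 0
n=40: ⌊(41·15)/176⌋ − ⌊(40·15)/176⌋ = ⌊615/176⌋ − ⌊600/176⌋ = 3 − 3 = 0
n=41: ⌊(42·15)/176⌋ − ⌊(41·15)/176⌋ = ⌊630/176⌋ − ⌊615/176⌋ = 3 − 3 = 0
n=42: ⌊(43·15)/176⌋ − ⌊(42·15)/176⌋ = ⌊645/176⌋ − ⌊630/176⌋ = 3 − 3 = 0
n=43: ⌊(44·15)/176⌋ − ⌊(43·15)/176⌋ = ⌊660/176⌋ − ⌊645/176⌋ = 3 − 3 = 0
n=44: ⌊(45·15)/176⌋ − ⌊(44·15)/176⌋ = ⌊675/176⌋ − ⌊660/176⌋ = 3 − 3 = 0
n=45: ⌊(46·15)/176⌋ − ⌊(45·15)/176⌋ = ⌊690/176⌋ − ⌊675/176⌋ = 3 − 3 = 0
n=46: ⌊(47·15)/176⌋ − ⌊(46·15)/176⌋ = ⌊705/176⌋ − ⌊690/176⌋ = 4 − 3 = 1
n=47: ⌊(48·15)/176⌋ − ⌊(47·15)/176⌋ = ⌊720/176⌋ − ⌊705/176⌋ = 4 − 4 = 0
n=48: ⌊(49·15)/176⌋ − ⌊(48·15)/176⌋ = ⌊735/176⌋ − ⌊720/176⌋ = 4 − 4 = 0
n=49: ⌊(50·15)/176⌋ − ⌊(49·15)/176⌋ = ⌊750/176⌋ − ⌊735/176⌋ = 4 − 4 = 0
n=50: ⌊(51·15)/176⌋ − ⌊(50·15)/176⌋ = ⌊765/176⌋ − ⌊750/176⌋ = 4 − 4 = 0
n=51: ⌊(52·15)/176⌋ − ⌊(51·15)/176⌋ = ⌊780/176⌋ − ⌊765/176⌋ = 4 − 4 = 0
n=52: ⌊(53·15)/176⌋ − ⌊(52·15)/176⌋ = ⌊795/176⌋ − ⌊780/176⌋ = 4 − 4 = 0
n=53: ⌊(54·15)/176⌋ − ⌊(53·15)/176⌋ = ⌊810/176⌋ − ⌊795/176⌋ = 4 − 4 = 0
n=54: ⌊(55·15)/176⌋ − ⌊(54·15)/176⌋ = ⌊825/176⌋ − ⌊810/176⌋ = 4 − 4 = 0
n=55: ⌊(56·15)/176⌋ − ⌊(55·15)/176⌋ = ⌊840/176⌋ − ⌊825/176⌋ = 4 − 4 = 0
n=56: ⌊(57·15)/176⌋ − ⌊(56·15)/176⌋ = ⌊855/176⌋ − ⌊840/176⌋ = 4 − 4 = 0
n=57: ⌊(58·15)/176⌋ − ⌊(57·15)/176⌋ = ⌊870/176⌋ − ⌊855/176⌋ = 4 − 4 = 0
n=58: ⌊(59·15)/176⌋ − ⌊(58·15)/176⌋ = ⌊885/176⌋ − ⌊870/176⌋ = 5 − 4 = 1
n=59: ⌊(60·15)/176⌋ − ⌊(59·15)/176⌋ = ⌊900/176⌋ − ⌊885/176⌋ = 5 − 5 = 0
n=60: ⌊(61·15)/176⌋ − ⌊(60·15)/176⌋ = ⌊915/176⌋ − ⌊900/176⌋ = 5 − 5 = 0
n=61: ⌊(62·15)/176⌋ − ⌊(61·15)/176⌋ = ⌊930/176⌋ − ⌊915/176⌋ = 5 − 5 = 0
n=62: ⌊(63·15)/176⌋ − ⌊(62·15)/176⌋ = ⌊945/176⌋ − ⌊930/176⌋ = 5 − 5 = 0
n=63: ⌊(64·15)/176⌋ − ⌊(63·15)/176⌋ = ⌊960/176⌋ − ⌊945/176⌋ = 5 − 5 = 0
n=64: ⌊(65·15)/176⌋ − ⌊(64·15)/176⌋ = ⌊975/176⌋ − ⌊960/176⌋ = 5 − 5 = 0
n=65: ⌊(66·15)/176⌋ − ⌊(65·15)/176⌋ = ⌊990/176⌋ − ⌊975/176⌋ = 5 − 5 = 0
n=66: ⌊(67·15)/176⌋ − ⌊(66·15)/176⌋ = ⌊1005/176⌋ − ⌊990/176⌋ = 5 − 5 = 0
n=67: ⌊(68·15)/176⌋ − ⌊(67·15)/176⌋ = ⌊1020/176⌋ − ⌊1005/176⌋ = 5 − 5 = 0
n=68: ⌊(69·15)/176⌋ − ⌊(68·15)/176⌋ = ⌊1035/176⌋ − ⌊1020/176⌋ = 5 − 5 = 0
n=69: ⌊(70·15)/176⌋ − ⌊(69·15)/176⌋ = ⌊1050/176⌋ − ⌊1035/176⌋ = 5 − 5 = 0
n=70: ⌊(71·15)/176⌋ − ⌊(70·15)/176⌋ = ⌊1065/176⌋ − ⌊1050/176⌋ = 6 − 5 = 1
n=71: ⌊(72·15)/176⌋ − ⌊(71·15)/176⌋ = ⌊1080/176⌋ − ⌊1065/176⌋ = 6 − 6 = 0
n=72: ⌊(73·15)/176⌋ − ⌊(72·15)/176⌋ = ⌊1095/176⌋ − ⌊1080/176⌋ = 6 − 6 = 0
n=73: ⌊(74·15)/176⌋ − ⌊(73·15)/176⌋ = ⌊1110/176⌋ − ⌊1095/176⌋ = 6 − 6 = 0
n=74: ⌊(75·15)/176⌋ − ⌊(74·15)/176⌋ = ⌊1125/176⌋ − ⌊1110/176⌋ = 6 − 6 = 0
n=75: ⌊(76·15)/176⌋ − ⌊(75·15)/176⌋ = ⌊1140/176⌋ − ⌊1125/176⌋ = 6 − 6 = 0
n=76: ⌊(77·15)/176⌋ − ⌊(76·15)/176⌋ = ⌊1155/176⌋ − ⌊1140/176⌋ = 6 − 6 = 0
n=77: ⌊(78·15)/176⌋ − ⌊(77·15)/176⌋ = ⌊1170/176⌋ − ⌊1155/176⌋ = 6 − 6 = 0
n=78: ⌊(79·15)/176⌋ − ⌊(78·15)/176⌋ = ⌊1185/176⌋ − ⌊1170/176⌋ = 6 − 6 = 0
n=79: ⌊(80·15)/176⌋ − ⌊(79·15)/176⌋ = ⌊1200/176⌋ − ⌊1185/176⌋ = 6 − 6 = 0
n=80: ⌊(81·15)/176⌋ − ⌊(80·15)/176⌋ = ⌊1215/176⌋ − ⌊1200/176⌋ = 6 − 6 = 0
n=81: ⌊(82·15)/176⌋ − ⌊(81·15)/176⌋ = ⌊1230/176⌋ − ⌊1215/176⌋ = 6 − 6 = 0
n=82: ⌊(83·15)/176⌋ − ⌊(82·15)/176⌋ = ⌊1245/176⌋ − ⌊1230/176⌋ = 7 − 6 = 1
n=83: ⌊(84·15)/176⌋ − ⌊(83·15)/176⌋ = ⌊1260/176⌋ − ⌊1245/176⌋ = 7 − 7 = 0
n=84: ⌊(85·15)/176⌋ − ⌊(84·15)/176⌋ = ⌊1275/176⌋ − ⌊1260/176⌋ = 7 − 7 = 0
n=85: ⌊(86·15)/176⌋ − ⌊(85·15)/176⌋ = ⌊1290/176⌋ − ⌊1275/176⌋ = 7 − 7 = 0
n=86: ⌊(87·15)/176⌋ − ⌊(86·15)/176⌋ = ⌊1305/176⌋ − ⌊1290/176⌋ = 7 − 7 = 0
n=87: ⌊(88·15)/176⌋ − ⌊(87·15)/176⌋ = ⌊1320/176⌋ − ⌊1305/176⌋ = 7 − 7 = 0
n=88: ⌊(89·15)/176⌋ − ⌊(88·15)/176⌋ = ⌊1335/176⌋ − ⌊1320/176⌋ = 7 − 7 = 0
n=89: ⌊(90·15)/176⌋ − ⌊(89·15)/176⌋ = ⌊1350/176⌋ − ⌊1335/176⌋ = 7 − 7 = 0
n=90: ⌊(91·15)/176⌋ − ⌊(90·15)/176⌋ = ⌊1365/176⌋ − ⌊1350/176⌋ = 7 − 7 = 0
n=91: ⌊(92·15)/176⌋ − ⌊(91·15)/176⌋ = ⌊1380/176⌋ − ⌊1365/176⌋ = 7 − 7 = 0
n=92: ⌊(93·15)/176⌋ − ⌊(92·15)/176⌋ = ⌊1395/176⌋ − ⌊1380/176⌋ = 7 − 7 = 0
n=93: ⌊(94·15)/176⌋ − ⌊(93·15)/176⌋ = ⌊1410/176⌋ − ⌊1395/176⌋ = 8 − 7 = 1
n=94: ⌊(95·15)/176⌋ − ⌊(94·15)/176⌋ = ⌊1425/176⌋ − ⌊1410/176⌋ = 8 − 8 = 0
n=95: ⌊(96·15)/176⌋ − ⌊(95·15)/176⌋ = ⌊1440/176⌋ − ⌊1425/176⌋ = 8 − 8 = 0
n=96: ⌊(97·15)/176⌋ − ⌊(96·15)/176⌋ = ⌊1455/176⌋ − ⌊1440/176⌋ = 8 − 8 = 0
n=97: ⌊(98·15)/176⌋ − ⌊(97·15)/176⌋ = ⌊1470/176⌋ − ⌊1455/176⌋ = 8 − 8 = 0
n=98: ⌊(99·15)/176⌋ − ⌊(98·15)/176⌋ = ⌊1485/176⌋ − ⌊1470/176⌋ = 8 − 8 = 0
n=99: ⌊(100·15)/176⌋ − ⌊(99·15)/176⌋ = ⌊1500/176⌋ − ⌊1485/176⌋ = 8 − 8 = 0
n=100: ⌊(101·15)/176⌋ − ⌊(100·15)/176⌋ = ⌊1515/176⌋ − ⌊1500/176⌋ = 8 − 8 = 0
n=101: ⌊(102·15)/176⌋ − ⌊(101·15)/176⌋ = ⌊1530/176⌋ − ⌊1515/176⌋ = 8 − 8 = 0
n=102: ⌊(103·15)/176⌋ − ⌊(102·15)/176⌋ = ⌊1545/176⌋ − ⌊1530/176⌋ = 8 − 8 = 0
n=103: ⌊(104·15)/176⌋ − ⌊(103·15)/176⌋ = ⌊1560/176⌋ − ⌊1545/176⌋ = 8 − 8 = 0
n=104: ⌊(105·15)/176⌋ − ⌊(104·15)/176⌋ = ⌊1575/176⌋ − ⌊1560/176⌋ = 8 − 8 = 0
n=105: ⌊(106·15)/176⌋ − ⌊(105·15)/176⌋ = ⌊1590/176⌋ − ⌊1575/176⌋ = 9 − 8 = 1
n=106: ⌊(107·15)/176⌋ − ⌊(106·15)/176⌋ = ⌊1605/176⌋ − ⌊1590/176⌋ = 9 − 9 = 0
n=107: ⌊(108·15)/176⌋ − ⌊(107·15)/176⌋ = ⌊1620/176⌋ − ⌊1605/176⌋ = 9 − 9 = 0


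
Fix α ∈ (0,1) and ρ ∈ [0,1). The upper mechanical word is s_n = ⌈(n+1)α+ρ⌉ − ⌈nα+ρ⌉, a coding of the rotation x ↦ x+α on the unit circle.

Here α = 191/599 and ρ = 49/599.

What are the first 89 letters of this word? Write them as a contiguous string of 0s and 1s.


00100010010010010010010010010001001001001001001001000100100100100100100100010010010010010

n=0: ⌈(1·191+49)/599⌉ − ⌈(0·191+49)/599⌉ = ⌈240/599⌉ − ⌈49/599⌉ = 1 − 1 = 0
n=1: ⌈(2·191+49)/599⌉ − ⌈(1·191+49)/599⌉ = ⌈431/599⌉ − ⌈240/599⌉ = 1 − 1 = 0
n=2: ⌈(3·191+49)/599⌉ − ⌈(2·191+49)/599⌉ = ⌈622/599⌉ − ⌈431/599⌉ = 2 − 1 = 1
n=3: ⌈(4·191+49)/599⌉ − ⌈(3·191+49)/599⌉ = ⌈813/599⌉ − ⌈622/599⌉ = 2 − 2 = 0
n=4: ⌈(5·191+49)/599⌉ − ⌈(4·191+49)/599⌉ = ⌈1004/599⌉ − ⌈813/599⌉ = 2 − 2 = 0
n=5: ⌈(6·191+49)/599⌉ − ⌈(5·191+49)/599⌉ = ⌈1195/599⌉ − ⌈1004/599⌉ = 2 − 2 = 0
n=6: ⌈(7·191+49)/599⌉ − ⌈(6·191+49)/599⌉ = ⌈1386/599⌉ − ⌈1195/599⌉ = 3 − 2 = 1
n=7: ⌈(8·191+49)/599⌉ − ⌈(7·191+49)/599⌉ = ⌈1577/599⌉ − ⌈1386/599⌉ = 3 − 3 = 0
n=8: ⌈(9·191+49)/599⌉ − ⌈(8·191+49)/599⌉ = ⌈1768/599⌉ − ⌈1577/599⌉ = 3 − 3 = 0
n=9: ⌈(10·191+49)/599⌉ − ⌈(9·191+49)/599⌉ = ⌈1959/599⌉ − ⌈1768/599⌉ = 4 − 3 = 1
n=10: ⌈(11·191+49)/599⌉ − ⌈(10·191+49)/599⌉ = ⌈2150/599⌉ − ⌈1959/599⌉ = 4 − 4 = 0
n=11: ⌈(12·191+49)/599⌉ − ⌈(11·191+49)/599⌉ = ⌈2341/599⌉ − ⌈2150/599⌉ = 4 − 4 = 0
n=12: ⌈(13·191+49)/599⌉ − ⌈(12·191+49)/599⌉ = ⌈2532/599⌉ − ⌈2341/599⌉ = 5 − 4 = 1
n=13: ⌈(14·191+49)/599⌉ − ⌈(13·191+49)/599⌉ = ⌈2723/599⌉ − ⌈2532/599⌉ = 5 − 5 = 0
n=14: ⌈(15·191+49)/599⌉ − ⌈(14·191+49)/599⌉ = ⌈2914/599⌉ − ⌈2723/599⌉ = 5 − 5 = 0
n=15: ⌈(16·191+49)/599⌉ − ⌈(15·191+49)/599⌉ = ⌈3105/599⌉ − ⌈2914/599⌉ = 6 − 5 = 1
n=16: ⌈(17·191+49)/599⌉ − ⌈(16·191+49)/599⌉ = ⌈3296/599⌉ − ⌈3105/599⌉ = 6 − 6 = 0
n=17: ⌈(18·191+49)/599⌉ − ⌈(17·191+49)/599⌉ = ⌈3487/599⌉ − ⌈3296/599⌉ = 6 − 6 = 0
n=18: ⌈(19·191+49)/599⌉ − ⌈(18·191+49)/599⌉ = ⌈3678/599⌉ − ⌈3487/599⌉ = 7 − 6 = 1
n=19: ⌈(20·191+49)/599⌉ − ⌈(19·191+49)/599⌉ = ⌈3869/599⌉ − ⌈3678/599⌉ = 7 − 7 = 0
n=20: ⌈(21·191+49)/599⌉ − ⌈(20·191+49)/599⌉ = ⌈4060/599⌉ − ⌈3869/599⌉ = 7 − 7 = 0
n=21: ⌈(22·191+49)/599⌉ − ⌈(21·191+49)/599⌉ = ⌈4251/599⌉ − ⌈4060/599⌉ = 8 − 7 = 1
n=22: ⌈(23·191+49)/599⌉ − ⌈(22·191+49)/599⌉ = ⌈4442/599⌉ − ⌈4251/599⌉ = 8 − 8 = 0
n=23: ⌈(24·191+49)/599⌉ − ⌈(23·191+49)/599⌉ = ⌈4633/599⌉ − ⌈4442/599⌉ = 8 − 8 = 0
n=24: ⌈(25·191+49)/599⌉ − ⌈(24·191+49)/599⌉ = ⌈4824/599⌉ − ⌈4633/599⌉ = 9 − 8 = 1
n=25: ⌈(26·191+49)/599⌉ − ⌈(25·191+49)/599⌉ = ⌈5015/599⌉ − ⌈4824/599⌉ = 9 − 9 = 0
n=26: ⌈(27·191+49)/599⌉ − ⌈(26·191+49)/599⌉ = ⌈5206/599⌉ − ⌈5015/599⌉ = 9 − 9 = 0
n=27: ⌈(28·191+49)/599⌉ − ⌈(27·191+49)/599⌉ = ⌈5397/599⌉ − ⌈5206/599⌉ = 10 − 9 = 1
n=28: ⌈(29·191+49)/599⌉ − ⌈(28·191+49)/599⌉ = ⌈5588/599⌉ − ⌈5397/599⌉ = 10 − 10 = 0
n=29: ⌈(30·191+49)/599⌉ − ⌈(29·191+49)/599⌉ = ⌈5779/599⌉ − ⌈5588/599⌉ = 10 − 10 = 0
n=30: ⌈(31·191+49)/599⌉ − ⌈(30·191+49)/599⌉ = ⌈5970/599⌉ − ⌈5779/599⌉ = 10 − 10 = 0
n=31: ⌈(32·191+49)/599⌉ − ⌈(31·191+49)/599⌉ = ⌈6161/599⌉ − ⌈5970/599⌉ = 11 − 10 = 1
n=32: ⌈(33·191+49)/599⌉ − ⌈(32·191+49)/599⌉ = ⌈6352/599⌉ − ⌈6161/599⌉ = 11 − 11 = 0
n=33: ⌈(34·191+49)/599⌉ − ⌈(33·191+49)/599⌉ = ⌈6543/599⌉ − ⌈6352/599⌉ = 11 − 11 = 0
n=34: ⌈(35·191+49)/599⌉ − ⌈(34·191+49)/599⌉ = ⌈6734/599⌉ − ⌈6543/599⌉ = 12 − 11 = 1
n=35: ⌈(36·191+49)/599⌉ − ⌈(35·191+49)/599⌉ = ⌈6925/599⌉ − ⌈6734/599⌉ = 12 − 12 = 0
n=36: ⌈(37·191+49)/599⌉ − ⌈(36·191+49)/599⌉ = ⌈7116/599⌉ − ⌈6925/599⌉ = 12 − 12 = 0
n=37: ⌈(38·191+49)/599⌉ − ⌈(37·191+49)/599⌉ = ⌈7307/599⌉ − ⌈7116/599⌉ = 13 − 12 = 1
n=38: ⌈(39·191+49)/599⌉ − ⌈(38·191+49)/599⌉ = ⌈7498/599⌉ − ⌈7307/599⌉ = 13 − 13 = 0
n=39: ⌈(40·191+49)/599⌉ − ⌈(39·191+49)/599⌉ = ⌈7689/599⌉ − ⌈7498/599⌉ = 13 − 13 = 0
n=40: ⌈(41·191+49)/599⌉ − ⌈(40·191+49)/599⌉ = ⌈7880/599⌉ − ⌈7689/599⌉ = 14 − 13 = 1
n=41: ⌈(42·191+49)/599⌉ − ⌈(41·191+49)/599⌉ = ⌈8071/599⌉ − ⌈7880/599⌉ = 14 − 14 = 0
n=42: ⌈(43·191+49)/599⌉ − ⌈(42·191+49)/599⌉ = ⌈8262/599⌉ − ⌈8071/599⌉ = 14 − 14 = 0
n=43: ⌈(44·191+49)/599⌉ − ⌈(43·191+49)/599⌉ = ⌈8453/599⌉ − ⌈8262/599⌉ = 15 − 14 = 1
n=44: ⌈(45·191+49)/599⌉ − ⌈(44·191+49)/599⌉ = ⌈8644/599⌉ − ⌈8453/599⌉ = 15 − 15 = 0
n=45: ⌈(46·191+49)/599⌉ − ⌈(45·191+49)/599⌉ = ⌈8835/599⌉ − ⌈8644/599⌉ = 15 − 15 = 0
n=46: ⌈(47·191+49)/599⌉ − ⌈(46·191+49)/599⌉ = ⌈9026/599⌉ − ⌈8835/599⌉ = 16 − 15 = 1
n=47: ⌈(48·191+49)/599⌉ − ⌈(47·191+49)/599⌉ = ⌈9217/599⌉ − ⌈9026/599⌉ = 16 − 16 = 0
n=48: ⌈(49·191+49)/599⌉ − ⌈(48·191+49)/599⌉ = ⌈9408/599⌉ − ⌈9217/599⌉ = 16 − 16 = 0
n=49: ⌈(50·191+49)/599⌉ − ⌈(49·191+49)/599⌉ = ⌈9599/599⌉ − ⌈9408/599⌉ = 17 − 16 = 1
n=50: ⌈(51·191+49)/599⌉ − ⌈(50·191+49)/599⌉ = ⌈9790/599⌉ − ⌈9599/599⌉ = 17 − 17 = 0
n=51: ⌈(52·191+49)/599⌉ − ⌈(51·191+49)/599⌉ = ⌈9981/599⌉ − ⌈9790/599⌉ = 17 − 17 = 0
n=52: ⌈(53·191+49)/599⌉ − ⌈(52·191+49)/599⌉ = ⌈10172/599⌉ − ⌈9981/599⌉ = 17 − 17 = 0
n=53: ⌈(54·191+49)/599⌉ − ⌈(53·191+49)/599⌉ = ⌈10363/599⌉ − ⌈10172/599⌉ = 18 − 17 = 1
n=54: ⌈(55·191+49)/599⌉ − ⌈(54·191+49)/599⌉ = ⌈10554/599⌉ − ⌈10363/599⌉ = 18 − 18 = 0
n=55: ⌈(56·191+49)/599⌉ − ⌈(55·191+49)/599⌉ = ⌈10745/599⌉ − ⌈10554/599⌉ = 18 − 18 = 0
n=56: ⌈(57·191+49)/599⌉ − ⌈(56·191+49)/599⌉ = ⌈10936/599⌉ − ⌈10745/599⌉ = 19 − 18 = 1
n=57: ⌈(58·191+49)/599⌉ − ⌈(57·191+49)/599⌉ = ⌈11127/599⌉ − ⌈10936/599⌉ = 19 − 19 = 0
n=58: ⌈(59·191+49)/599⌉ − ⌈(58·191+49)/599⌉ = ⌈11318/599⌉ − ⌈11127/599⌉ = 19 − 19 = 0
n=59: ⌈(60·191+49)/599⌉ − ⌈(59·191+49)/599⌉ = ⌈11509/599⌉ − ⌈11318/599⌉ = 20 − 19 = 1
n=60: ⌈(61·191+49)/599⌉ − ⌈(60·191+49)/599⌉ = ⌈11700/599⌉ − ⌈11509/599⌉ = 20 − 20 = 0
n=61: ⌈(62·191+49)/599⌉ − ⌈(61·191+49)/599⌉ = ⌈11891/599⌉ − ⌈11700/599⌉ = 20 − 20 = 0
n=62: ⌈(63·191+49)/599⌉ − ⌈(62·191+49)/599⌉ = ⌈12082/599⌉ − ⌈11891/599⌉ = 21 − 20 = 1
n=63: ⌈(64·191+49)/599⌉ − ⌈(63·191+49)/599⌉ = ⌈12273/599⌉ − ⌈12082/599⌉ = 21 − 21 = 0
n=64: ⌈(65·191+49)/599⌉ − ⌈(64·191+49)/599⌉ = ⌈12464/599⌉ − ⌈12273/599⌉ = 21 − 21 = 0
n=65: ⌈(66·191+49)/599⌉ − ⌈(65·191+49)/599⌉ = ⌈12655/599⌉ − ⌈12464/599⌉ = 22 − 21 = 1
n=66: ⌈(67·191+49)/599⌉ − ⌈(66·191+49)/599⌉ = ⌈12846/599⌉ − ⌈12655/599⌉ = 22 − 22 = 0
n=67: ⌈(68·191+49)/599⌉ − ⌈(67·191+49)/599⌉ = ⌈13037/599⌉ − ⌈12846/599⌉ = 22 − 22 = 0
n=68: ⌈(69·191+49)/599⌉ − ⌈(68·191+49)/599⌉ = ⌈13228/599⌉ − ⌈13037/599⌉ = 23 − 22 = 1
n=69: ⌈(70·191+49)/599⌉ − ⌈(69·191+49)/599⌉ = ⌈13419/599⌉ − ⌈13228/599⌉ = 23 − 23 = 0
n=70: ⌈(71·191+49)/599⌉ − ⌈(70·191+49)/599⌉ = ⌈13610/599⌉ − ⌈13419/599⌉ = 23 − 23 = 0
n=71: ⌈(72·191+49)/599⌉ − ⌈(71·191+49)/599⌉ = ⌈13801/599⌉ − ⌈13610/599⌉ = 24 − 23 = 1
n=72: ⌈(73·191+49)/599⌉ − ⌈(72·191+49)/599⌉ = ⌈13992/599⌉ − ⌈13801/599⌉ = 24 − 24 = 0
n=73: ⌈(74·191+49)/599⌉ − ⌈(73·191+49)/599⌉ = ⌈14183/599⌉ − ⌈13992/599⌉ = 24 − 24 = 0
n=74: ⌈(75·191+49)/599⌉ − ⌈(74·191+49)/599⌉ = ⌈14374/599⌉ − ⌈14183/599⌉ = 24 − 24 = 0
n=75: ⌈(76·191+49)/599⌉ − ⌈(75·191+49)/599⌉ = ⌈14565/599⌉ − ⌈14374/599⌉ = 25 − 24 = 1
n=76: ⌈(77·191+49)/599⌉ − ⌈(76·191+49)/599⌉ = ⌈14756/599⌉ − ⌈14565/599⌉ = 25 − 25 = 0
n=77: ⌈(78·191+49)/599⌉ − ⌈(77·191+49)/599⌉ = ⌈14947/599⌉ − ⌈14756/599⌉ = 25 − 25 = 0
n=78: ⌈(79·191+49)/599⌉ − ⌈(78·191+49)/599⌉ = ⌈15138/599⌉ − ⌈14947/599⌉ = 26 − 25 = 1
n=79: ⌈(80·191+49)/599⌉ − ⌈(79·191+49)/599⌉ = ⌈15329/599⌉ − ⌈15138/599⌉ = 26 − 26 = 0
n=80: ⌈(81·191+49)/599⌉ − ⌈(80·191+49)/599⌉ = ⌈15520/599⌉ − ⌈15329/599⌉ = 26 − 26 = 0
n=81: ⌈(82·191+49)/599⌉ − ⌈(81·191+49)/599⌉ = ⌈15711/599⌉ − ⌈15520/599⌉ = 27 − 26 = 1
n=82: ⌈(83·191+49)/599⌉ − ⌈(82·191+49)/599⌉ = ⌈15902/599⌉ − ⌈15711/599⌉ = 27 − 27 = 0
n=83: ⌈(84·191+49)/599⌉ − ⌈(83·191+49)/599⌉ = ⌈16093/599⌉ − ⌈15902/599⌉ = 27 − 27 = 0
n=84: ⌈(85·191+49)/599⌉ − ⌈(84·191+49)/599⌉ = ⌈16284/599⌉ − ⌈16093/599⌉ = 28 − 27 = 1
n=85: ⌈(86·191+49)/599⌉ − ⌈(85·191+49)/599⌉ = ⌈16475/599⌉ − ⌈16284/599⌉ = 28 − 28 = 0
n=86: ⌈(87·191+49)/599⌉ − ⌈(86·191+49)/599⌉ = ⌈16666/599⌉ − ⌈16475/599⌉ = 28 − 28 = 0
n=87: ⌈(88·191+49)/599⌉ − ⌈(87·191+49)/599⌉ = ⌈16857/599⌉ − ⌈16666/599⌉ = 29 − 28 = 1
n=88: ⌈(89·191+49)/599⌉ − ⌈(88·191+49)/599⌉ = ⌈17048/599⌉ − ⌈16857/599⌉ = 29 − 29 = 0


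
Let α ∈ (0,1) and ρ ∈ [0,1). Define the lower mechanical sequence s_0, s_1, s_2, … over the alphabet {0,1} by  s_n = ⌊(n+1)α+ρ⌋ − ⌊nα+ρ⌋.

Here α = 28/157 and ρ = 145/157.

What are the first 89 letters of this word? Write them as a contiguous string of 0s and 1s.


n=0: ⌊(1·28+145)/157⌋ − ⌊(0·28+145)/157⌋ = ⌊173/157⌋ − ⌊145/157⌋ = 1 − 0 = 1
n=1: ⌊(2·28+145)/157⌋ − ⌊(1·28+145)/157⌋ = ⌊201/157⌋ − ⌊173/157⌋ = 1 − 1 = 0
n=2: ⌊(3·28+145)/157⌋ − ⌊(2·28+145)/157⌋ = ⌊229/157⌋ − ⌊201/157⌋ = 1 − 1 = 0
n=3: ⌊(4·28+145)/157⌋ − ⌊(3·28+145)/157⌋ = ⌊257/157⌋ − ⌊229/157⌋ = 1 − 1 = 0
n=4: ⌊(5·28+145)/157⌋ − ⌊(4·28+145)/157⌋ = ⌊285/157⌋ − ⌊257/157⌋ = 1 − 1 = 0
n=5: ⌊(6·28+145)/157⌋ − ⌊(5·28+145)/157⌋ = ⌊313/157⌋ − ⌊285/157⌋ = 1 − 1 = 0
n=6: ⌊(7·28+145)/157⌋ − ⌊(6·28+145)/157⌋ = ⌊341/157⌋ − ⌊313/157⌋ = 2 − 1 = 1
n=7: ⌊(8·28+145)/157⌋ − ⌊(7·28+145)/157⌋ = ⌊369/157⌋ − ⌊341/157⌋ = 2 − 2 = 0
n=8: ⌊(9·28+145)/157⌋ − ⌊(8·28+145)/157⌋ = ⌊397/157⌋ − ⌊369/157⌋ = 2 − 2 = 0
n=9: ⌊(10·28+145)/157⌋ − ⌊(9·28+145)/157⌋ = ⌊425/157⌋ − ⌊397/157⌋ = 2 − 2 = 0
n=10: ⌊(11·28+145)/157⌋ − ⌊(10·28+145)/157⌋ = ⌊453/157⌋ − ⌊425/157⌋ = 2 − 2 = 0
n=11: ⌊(12·28+145)/157⌋ − ⌊(11·28+145)/157⌋ = ⌊481/157⌋ − ⌊453/157⌋ = 3 − 2 = 1
n=12: ⌊(13·28+145)/157⌋ − ⌊(12·28+145)/157⌋ = ⌊509/157⌋ − ⌊481/157⌋ = 3 − 3 = 0
n=13: ⌊(14·28+145)/157⌋ − ⌊(13·28+145)/157⌋ = ⌊537/157⌋ − ⌊509/157⌋ = 3 − 3 = 0
n=14: ⌊(15·28+145)/157⌋ − ⌊(14·28+145)/157⌋ = ⌊565/157⌋ − ⌊537/157⌋ = 3 − 3 = 0
n=15: ⌊(16·28+145)/157⌋ − ⌊(15·28+145)/157⌋ = ⌊593/157⌋ − ⌊565/157⌋ = 3 − 3 = 0
n=16: ⌊(17·28+145)/157⌋ − ⌊(16·28+145)/157⌋ = ⌊621/157⌋ − ⌊593/157⌋ = 3 − 3 = 0
n=17: ⌊(18·28+145)/157⌋ − ⌊(17·28+145)/157⌋ = ⌊649/157⌋ − ⌊621/157⌋ = 4 − 3 = 1
n=18: ⌊(19·28+145)/157⌋ − ⌊(18·28+145)/157⌋ = ⌊677/157⌋ − ⌊649/157⌋ = 4 − 4 = 0
n=19: ⌊(20·28+145)/157⌋ − ⌊(19·28+145)/157⌋ = ⌊705/157⌋ − ⌊677/157⌋ = 4 − 4 = 0
n=20: ⌊(21·28+145)/157⌋ − ⌊(20·28+145)/157⌋ = ⌊733/157⌋ − ⌊705/157⌋ = 4 − 4 = 0
n=21: ⌊(22·28+145)/157⌋ − ⌊(21·28+145)/157⌋ = ⌊761/157⌋ − ⌊733/157⌋ = 4 − 4 = 0
n=22: ⌊(23·28+145)/157⌋ − ⌊(22·28+145)/157⌋ = ⌊789/157⌋ − ⌊761/157⌋ = 5 − 4 = 1
n=23: ⌊(24·28+145)/157⌋ − ⌊(23·28+145)/157⌋ = ⌊817/157⌋ − ⌊789/157⌋ = 5 − 5 = 0
n=24: ⌊(25·28+145)/157⌋ − ⌊(24·28+145)/157⌋ = ⌊845/157⌋ − ⌊817/157⌋ = 5 − 5 = 0
n=25: ⌊(26·28+145)/157⌋ − ⌊(25·28+145)/157⌋ = ⌊873/157⌋ − ⌊845/157⌋ = 5 − 5 = 0
n=26: ⌊(27·28+145)/157⌋ − ⌊(26·28+145)/157⌋ = ⌊901/157⌋ − ⌊873/157⌋ = 5 − 5 = 0
n=27: ⌊(28·28+145)/157⌋ − ⌊(27·28+145)/157⌋ = ⌊929/157⌋ − ⌊901/157⌋ = 5 − 5 = 0
n=28: ⌊(29·28+145)/157⌋ − ⌊(28·28+145)/157⌋ = ⌊957/157⌋ − ⌊929/157⌋ = 6 − 5 = 1
n=29: ⌊(30·28+145)/157⌋ − ⌊(29·28+145)/157⌋ = ⌊985/157⌋ − ⌊957/157⌋ = 6 − 6 = 0
n=30: ⌊(31·28+145)/157⌋ − ⌊(30·28+145)/157⌋ = ⌊1013/157⌋ − ⌊985/157⌋ = 6 − 6 = 0
n=31: ⌊(32·28+145)/157⌋ − ⌊(31·28+145)/157⌋ = ⌊1041/157⌋ − ⌊1013/157⌋ = 6 − 6 = 0
n=32: ⌊(33·28+145)/157⌋ − ⌊(32·28+145)/157⌋ = ⌊1069/157⌋ − ⌊1041/157⌋ = 6 − 6 = 0
n=33: ⌊(34·28+145)/157⌋ − ⌊(33·28+145)/157⌋ = ⌊1097/157⌋ − ⌊1069/157⌋ = 6 − 6 = 0
n=34: ⌊(35·28+145)/157⌋ − ⌊(34·28+145)/157⌋ = ⌊1125/157⌋ − ⌊1097/157⌋ = 7 − 6 = 1
n=35: ⌊(36·28+145)/157⌋ − ⌊(35·28+145)/157⌋ = ⌊1153/157⌋ − ⌊1125/157⌋ = 7 − 7 = 0
n=36: ⌊(37·28+145)/157⌋ − ⌊(36·28+145)/157⌋ = ⌊1181/157⌋ − ⌊1153/157⌋ = 7 − 7 = 0
n=37: ⌊(38·28+145)/157⌋ − ⌊(37·28+145)/157⌋ = ⌊1209/157⌋ − ⌊1181/157⌋ = 7 − 7 = 0
n=38: ⌊(39·28+145)/157⌋ − ⌊(38·28+145)/157⌋ = ⌊1237/157⌋ − ⌊1209/157⌋ = 7 − 7 = 0
n=39: ⌊(40·28+145)/157⌋ − ⌊(39·28+145)/157⌋ = ⌊1265/157⌋ − ⌊1237/157⌋ = 8 − 7 = 1
n=40: ⌊(41·28+145)/157⌋ − ⌊(40·28+145)/157⌋ = ⌊1293/157⌋ − ⌊1265/157⌋ = 8 − 8 = 0
n=41: ⌊(42·28+145)/157⌋ − ⌊(41·28+145)/157⌋ = ⌊1321/157⌋ − ⌊1293/157⌋ = 8 − 8 = 0
n=42: ⌊(43·28+145)/157⌋ − ⌊(42·28+145)/157⌋ = ⌊1349/157⌋ − ⌊1321/157⌋ = 8 − 8 = 0
n=43: ⌊(44·28+145)/157⌋ − ⌊(43·28+145)/157⌋ = ⌊1377/157⌋ − ⌊1349/157⌋ = 8 − 8 = 0
n=44: ⌊(45·28+145)/157⌋ − ⌊(44·28+145)/157⌋ = ⌊1405/157⌋ − ⌊1377/157⌋ = 8 − 8 = 0
n=45: ⌊(46·28+145)/157⌋ − ⌊(45·28+145)/157⌋ = ⌊1433/157⌋ − ⌊1405/157⌋ = 9 − 8 = 1
n=46: ⌊(47·28+145)/157⌋ − ⌊(46·28+145)/157⌋ = ⌊1461/157⌋ − ⌊1433/157⌋ = 9 − 9 = 0
n=47: ⌊(48·28+145)/157⌋ − ⌊(47·28+145)/157⌋ = ⌊1489/157⌋ − ⌊1461/157⌋ = 9 − 9 = 0
n=48: ⌊(49·28+145)/157⌋ − ⌊(48·28+145)/157⌋ = ⌊1517/157⌋ − ⌊1489/157⌋ = 9 − 9 = 0
n=49: ⌊(50·28+145)/157⌋ − ⌊(49·28+145)/157⌋ = ⌊1545/157⌋ − ⌊1517/157⌋ = 9 − 9 = 0
n=50: ⌊(51·28+145)/157⌋ − ⌊(50·28+145)/157⌋ = ⌊1573/157⌋ − ⌊1545/157⌋ = 10 − 9 = 1
n=51: ⌊(52·28+145)/157⌋ − ⌊(51·28+145)/157⌋ = ⌊1601/157⌋ − ⌊1573/157⌋ = 10 − 10 = 0
n=52: ⌊(53·28+145)/157⌋ − ⌊(52·28+145)/157⌋ = ⌊1629/157⌋ − ⌊1601/157⌋ = 10 − 10 = 0
n=53: ⌊(54·28+145)/157⌋ − ⌊(53·28+145)/157⌋ = ⌊1657/157⌋ − ⌊1629/157⌋ = 10 − 10 = 0
n=54: ⌊(55·28+145)/157⌋ − ⌊(54·28+145)/157⌋ = ⌊1685/157⌋ − ⌊1657/157⌋ = 10 − 10 = 0
n=55: ⌊(56·28+145)/157⌋ − ⌊(55·28+145)/157⌋ = ⌊1713/157⌋ − ⌊1685/157⌋ = 10 − 10 = 0
n=56: ⌊(57·28+145)/157⌋ − ⌊(56·28+145)/157⌋ = ⌊1741/157⌋ − ⌊1713/157⌋ = 11 − 10 = 1
n=57: ⌊(58·28+145)/157⌋ − ⌊(57·28+145)/157⌋ = ⌊1769/157⌋ − ⌊1741/157⌋ = 11 − 11 = 0
n=58: ⌊(59·28+145)/157⌋ − ⌊(58·28+145)/157⌋ = ⌊1797/157⌋ − ⌊1769/157⌋ = 11 − 11 = 0
n=59: ⌊(60·28+145)/157⌋ − ⌊(59·28+145)/157⌋ = ⌊1825/157⌋ − ⌊1797/157⌋ = 11 − 11 = 0
n=60: ⌊(61·28+145)/157⌋ − ⌊(60·28+145)/157⌋ = ⌊1853/157⌋ − ⌊1825/157⌋ = 11 − 11 = 0
n=61: ⌊(62·28+145)/157⌋ − ⌊(61·28+145)/157⌋ = ⌊1881/157⌋ − ⌊1853/157⌋ = 11 − 11 = 0
n=62: ⌊(63·28+145)/157⌋ − ⌊(62·28+145)/157⌋ = ⌊1909/157⌋ − ⌊1881/157⌋ = 12 − 11 = 1
n=63: ⌊(64·28+145)/157⌋ − ⌊(63·28+145)/157⌋ = ⌊1937/157⌋ − ⌊1909/157⌋ = 12 − 12 = 0
n=64: ⌊(65·28+145)/157⌋ − ⌊(64·28+145)/157⌋ = ⌊1965/157⌋ − ⌊1937/157⌋ = 12 − 12 = 0
n=65: ⌊(66·28+145)/157⌋ − ⌊(65·28+145)/157⌋ = ⌊1993/157⌋ − ⌊1965/157⌋ = 12 − 12 = 0
n=66: ⌊(67·28+145)/157⌋ − ⌊(66·28+145)/157⌋ = ⌊2021/157⌋ − ⌊1993/157⌋ = 12 − 12 = 0
n=67: ⌊(68·28+145)/157⌋ − ⌊(67·28+145)/157⌋ = ⌊2049/157⌋ − ⌊2021/157⌋ = 13 − 12 = 1
n=68: ⌊(69·28+145)/157⌋ − ⌊(68·28+145)/157⌋ = ⌊2077/157⌋ − ⌊2049/157⌋ = 13 − 13 = 0
n=69: ⌊(70·28+145)/157⌋ − ⌊(69·28+145)/157⌋ = ⌊2105/157⌋ − ⌊2077/157⌋ = 13 − 13 = 0
n=70: ⌊(71·28+145)/157⌋ − ⌊(70·28+145)/157⌋ = ⌊2133/157⌋ − ⌊2105/157⌋ = 13 − 13 = 0
n=71: ⌊(72·28+145)/157⌋ − ⌊(71·28+145)/157⌋ = ⌊2161/157⌋ − ⌊2133/157⌋ = 13 − 13 = 0
n=72: ⌊(73·28+145)/157⌋ − ⌊(72·28+145)/157⌋ = ⌊2189/157⌋ − ⌊2161/157⌋ = 13 − 13 = 0
n=73: ⌊(74·28+145)/157⌋ − ⌊(73·28+145)/157⌋ = ⌊2217/157⌋ − ⌊2189/157⌋ = 14 − 13 = 1
n=74: ⌊(75·28+145)/157⌋ − ⌊(74·28+145)/157⌋ = ⌊2245/157⌋ − ⌊2217/157⌋ = 14 − 14 = 0
n=75: ⌊(76·28+145)/157⌋ − ⌊(75·28+145)/157⌋ = ⌊2273/157⌋ − ⌊2245/157⌋ = 14 − 14 = 0
n=76: ⌊(77·28+145)/157⌋ − ⌊(76·28+145)/157⌋ = ⌊2301/157⌋ − ⌊2273/157⌋ = 14 − 14 = 0
n=77: ⌊(78·28+145)/157⌋ − ⌊(77·28+145)/157⌋ = ⌊2329/157⌋ − ⌊2301/157⌋ = 14 − 14 = 0
n=78: ⌊(79·28+145)/157⌋ − ⌊(78·28+145)/157⌋ = ⌊2357/157⌋ − ⌊2329/157⌋ = 15 − 14 = 1
n=79: ⌊(80·28+145)/157⌋ − ⌊(79·28+145)/157⌋ = ⌊2385/157⌋ − ⌊2357/157⌋ = 15 − 15 = 0
n=80: ⌊(81·28+145)/157⌋ − ⌊(80·28+145)/157⌋ = ⌊2413/157⌋ − ⌊2385/157⌋ = 15 − 15 = 0
n=81: ⌊(82·28+145)/157⌋ − ⌊(81·28+145)/157⌋ = ⌊2441/157⌋ − ⌊2413/157⌋ = 15 − 15 = 0
n=82: ⌊(83·28+145)/157⌋ − ⌊(82·28+145)/157⌋ = ⌊2469/157⌋ − ⌊2441/157⌋ = 15 − 15 = 0
n=83: ⌊(84·28+145)/157⌋ − ⌊(83·28+145)/157⌋ = ⌊2497/157⌋ − ⌊2469/157⌋ = 15 − 15 = 0
n=84: ⌊(85·28+145)/157⌋ − ⌊(84·28+145)/157⌋ = ⌊2525/157⌋ − ⌊2497/157⌋ = 16 − 15 = 1
n=85: ⌊(86·28+145)/157⌋ − ⌊(85·28+145)/157⌋ = ⌊2553/157⌋ − ⌊2525/157⌋ = 16 − 16 = 0
n=86: ⌊(87·28+145)/157⌋ − ⌊(86·28+145)/157⌋ = ⌊2581/157⌋ − ⌊2553/157⌋ = 16 − 16 = 0
n=87: ⌊(88·28+145)/157⌋ − ⌊(87·28+145)/157⌋ = ⌊2609/157⌋ − ⌊2581/157⌋ = 16 − 16 = 0
n=88: ⌊(89·28+145)/157⌋ − ⌊(88·28+145)/157⌋ = ⌊2637/157⌋ − ⌊2609/157⌋ = 16 − 16 = 0

10000010000100000100001000001000001000010000010000100000100000100001000001000010000010000
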